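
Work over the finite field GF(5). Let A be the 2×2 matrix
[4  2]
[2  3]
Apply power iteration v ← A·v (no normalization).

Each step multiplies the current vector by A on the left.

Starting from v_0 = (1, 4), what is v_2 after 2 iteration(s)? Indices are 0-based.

v_2 = (1, 1)

v_0 = (1, 4).
v_1 = A·v_0 = (2, 4).
v_2 = A·v_1 = (1, 1).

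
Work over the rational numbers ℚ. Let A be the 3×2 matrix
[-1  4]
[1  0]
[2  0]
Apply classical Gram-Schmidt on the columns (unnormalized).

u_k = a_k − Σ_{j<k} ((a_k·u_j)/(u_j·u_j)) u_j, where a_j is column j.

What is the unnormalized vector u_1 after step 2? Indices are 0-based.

Step 1: u_0 = a_0 = (-1, 1, 2).
Step 2: u_1 = a_1 − (-2/3)·u_0 = (10/3, 2/3, 4/3).

u_1 = (10/3, 2/3, 4/3)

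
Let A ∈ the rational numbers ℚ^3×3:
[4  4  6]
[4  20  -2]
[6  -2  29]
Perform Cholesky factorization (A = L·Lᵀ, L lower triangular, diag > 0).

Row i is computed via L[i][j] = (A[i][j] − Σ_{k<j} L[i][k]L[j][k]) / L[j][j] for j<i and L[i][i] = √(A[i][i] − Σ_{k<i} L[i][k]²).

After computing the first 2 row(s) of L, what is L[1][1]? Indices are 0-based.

L[1][1] = 4

Step 1: L[0][0] = √(4) = 2.
  L[1][0] = (4) / L[0][0] = 2.
Step 2: L[1][1] = √(16) = 4.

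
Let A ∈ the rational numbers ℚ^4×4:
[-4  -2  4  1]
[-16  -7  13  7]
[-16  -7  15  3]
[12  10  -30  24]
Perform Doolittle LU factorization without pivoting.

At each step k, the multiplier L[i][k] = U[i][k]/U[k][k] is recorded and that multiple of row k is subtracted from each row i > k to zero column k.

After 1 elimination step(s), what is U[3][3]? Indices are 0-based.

U[3][3] = 27

k=0: U[0][0]=-4
  eliminate (1,0): mult=4, new row 1: (0, 1, -3, 3); set L[1][0]=4
  eliminate (2,0): mult=4, new row 2: (0, 1, -1, -1); set L[2][0]=4
  eliminate (3,0): mult=-3, new row 3: (0, 4, -18, 27); set L[3][0]=-3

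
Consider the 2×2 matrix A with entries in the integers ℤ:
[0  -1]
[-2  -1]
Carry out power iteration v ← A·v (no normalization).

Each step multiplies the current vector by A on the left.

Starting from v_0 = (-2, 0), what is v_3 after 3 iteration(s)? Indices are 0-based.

v_0 = (-2, 0).
v_1 = A·v_0 = (0, 4).
v_2 = A·v_1 = (-4, -4).
v_3 = A·v_2 = (4, 12).

v_3 = (4, 12)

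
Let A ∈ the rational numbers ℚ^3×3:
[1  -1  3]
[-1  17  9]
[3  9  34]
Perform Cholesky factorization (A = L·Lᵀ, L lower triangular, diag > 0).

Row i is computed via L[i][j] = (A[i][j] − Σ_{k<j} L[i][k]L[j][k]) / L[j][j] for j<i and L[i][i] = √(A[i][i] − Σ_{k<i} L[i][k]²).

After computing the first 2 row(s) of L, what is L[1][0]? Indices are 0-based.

L[1][0] = -1

Step 1: L[0][0] = √(1) = 1.
  L[1][0] = (-1) / L[0][0] = -1.
Step 2: L[1][1] = √(16) = 4.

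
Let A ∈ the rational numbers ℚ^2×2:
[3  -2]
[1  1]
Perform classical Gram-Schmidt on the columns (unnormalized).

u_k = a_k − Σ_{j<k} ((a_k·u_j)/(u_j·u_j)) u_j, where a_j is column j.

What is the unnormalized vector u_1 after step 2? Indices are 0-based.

Step 1: u_0 = a_0 = (3, 1).
Step 2: u_1 = a_1 − (-1/2)·u_0 = (-1/2, 3/2).

u_1 = (-1/2, 3/2)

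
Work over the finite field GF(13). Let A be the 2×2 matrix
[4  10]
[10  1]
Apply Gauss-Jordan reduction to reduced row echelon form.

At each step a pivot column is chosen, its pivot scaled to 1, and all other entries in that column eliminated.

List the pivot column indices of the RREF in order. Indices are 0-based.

pivot columns: 0, 1

[1] R0 /= 4  ⇒  (1, 9)
     R1 -= 10·R0  ⇒  (0, 2)
[2] R1 /= 2  ⇒  (0, 1)
     R0 -= 9·R1  ⇒  (1, 0)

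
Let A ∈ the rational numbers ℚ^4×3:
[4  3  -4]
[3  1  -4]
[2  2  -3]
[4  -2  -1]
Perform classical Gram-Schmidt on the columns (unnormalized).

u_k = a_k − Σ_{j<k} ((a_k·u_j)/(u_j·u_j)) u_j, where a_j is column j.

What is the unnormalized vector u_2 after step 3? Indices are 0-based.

u_2 = (42/53, -882/689, -175/689, 203/689)

Step 1: u_0 = a_0 = (4, 3, 2, 4).
Step 2: u_1 = a_1 − (11/45)·u_0 = (91/45, 4/15, 68/45, -134/45).
Step 3: u_2 = a_2 − (-38/45)·u_0 − (-482/689)·u_1 = (42/53, -882/689, -175/689, 203/689).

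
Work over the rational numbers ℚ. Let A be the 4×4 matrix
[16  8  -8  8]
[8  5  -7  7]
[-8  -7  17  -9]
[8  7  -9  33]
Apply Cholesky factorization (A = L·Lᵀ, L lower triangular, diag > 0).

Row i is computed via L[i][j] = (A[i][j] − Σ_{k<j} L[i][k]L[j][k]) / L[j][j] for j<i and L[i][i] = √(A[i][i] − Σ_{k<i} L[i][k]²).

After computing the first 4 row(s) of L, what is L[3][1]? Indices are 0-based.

L[3][1] = 3

Step 1: L[0][0] = √(16) = 4.
  L[1][0] = (8) / L[0][0] = 2.
Step 2: L[1][1] = √(1) = 1.
  L[2][0] = (-8) / L[0][0] = -2.
  L[2][1] = (-3) / L[1][1] = -3.
Step 3: L[2][2] = √(4) = 2.
  L[3][0] = (8) / L[0][0] = 2.
  L[3][1] = (3) / L[1][1] = 3.
  L[3][2] = (4) / L[2][2] = 2.
Step 4: L[3][3] = √(16) = 4.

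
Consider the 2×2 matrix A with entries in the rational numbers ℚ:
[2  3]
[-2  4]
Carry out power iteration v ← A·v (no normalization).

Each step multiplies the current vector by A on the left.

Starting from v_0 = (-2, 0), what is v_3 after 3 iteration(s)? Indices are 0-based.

v_3 = (80, 88)

v_0 = (-2, 0).
v_1 = A·v_0 = (-4, 4).
v_2 = A·v_1 = (4, 24).
v_3 = A·v_2 = (80, 88).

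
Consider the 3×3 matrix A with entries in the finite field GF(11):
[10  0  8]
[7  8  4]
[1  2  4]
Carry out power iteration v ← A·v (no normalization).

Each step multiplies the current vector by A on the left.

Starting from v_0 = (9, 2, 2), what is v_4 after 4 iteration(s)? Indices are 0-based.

v_4 = (8, 4, 5)

v_0 = (9, 2, 2).
v_1 = A·v_0 = (7, 10, 10).
v_2 = A·v_1 = (7, 4, 1).
v_3 = A·v_2 = (1, 8, 8).
v_4 = A·v_3 = (8, 4, 5).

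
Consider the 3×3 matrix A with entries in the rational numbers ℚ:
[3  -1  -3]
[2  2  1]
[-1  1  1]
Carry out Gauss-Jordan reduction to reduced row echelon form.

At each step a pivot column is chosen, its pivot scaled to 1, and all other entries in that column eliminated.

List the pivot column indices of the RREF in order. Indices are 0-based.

[1] R0 /= 3  ⇒  (1, -1/3, -1)
     R1 -= 2·R0  ⇒  (0, 8/3, 3)
     R2 -= -1·R0  ⇒  (0, 2/3, 0)
[2] R1 /= 8/3  ⇒  (0, 1, 9/8)
     R0 -= -1/3·R1  ⇒  (1, 0, -5/8)
     R2 -= 2/3·R1  ⇒  (0, 0, -3/4)
[3] R2 /= -3/4  ⇒  (0, 0, 1)
     R0 -= -5/8·R2  ⇒  (1, 0, 0)
     R1 -= 9/8·R2  ⇒  (0, 1, 0)

pivot columns: 0, 1, 2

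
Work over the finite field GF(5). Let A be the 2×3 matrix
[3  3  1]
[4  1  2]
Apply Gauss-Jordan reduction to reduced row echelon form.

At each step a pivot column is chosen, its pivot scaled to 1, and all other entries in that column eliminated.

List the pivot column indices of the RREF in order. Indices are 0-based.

pivot columns: 0, 1

step 1: normalize row 0 (÷3) = (1, 1, 2)
  row 1: subtract 4×row0 = (0, 2, 4)
step 2: normalize row 1 (÷2) = (0, 1, 2)
  row 0: subtract 1×row1 = (1, 0, 0)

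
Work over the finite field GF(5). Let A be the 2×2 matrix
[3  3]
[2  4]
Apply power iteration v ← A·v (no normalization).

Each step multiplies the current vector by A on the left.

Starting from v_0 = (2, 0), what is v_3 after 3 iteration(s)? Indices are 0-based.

v_3 = (4, 2)

v_0 = (2, 0).
v_1 = A·v_0 = (1, 4).
v_2 = A·v_1 = (0, 3).
v_3 = A·v_2 = (4, 2).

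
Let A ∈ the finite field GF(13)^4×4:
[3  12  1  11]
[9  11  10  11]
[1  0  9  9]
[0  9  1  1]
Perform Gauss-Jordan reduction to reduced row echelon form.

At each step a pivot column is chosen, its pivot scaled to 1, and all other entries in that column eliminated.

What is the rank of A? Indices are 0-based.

[1] R0 /= 3  ⇒  (1, 4, 9, 8)
     R1 -= 9·R0  ⇒  (0, 1, 7, 4)
     R2 -= 1·R0  ⇒  (0, 9, 0, 1)
[2] R1 /= 1  ⇒  (0, 1, 7, 4)
     R0 -= 4·R1  ⇒  (1, 0, 7, 5)
     R2 -= 9·R1  ⇒  (0, 0, 2, 4)
     R3 -= 9·R1  ⇒  (0, 0, 3, 4)
[3] R2 /= 2  ⇒  (0, 0, 1, 2)
     R0 -= 7·R2  ⇒  (1, 0, 0, 4)
     R1 -= 7·R2  ⇒  (0, 1, 0, 3)
     R3 -= 3·R2  ⇒  (0, 0, 0, 11)
[4] R3 /= 11  ⇒  (0, 0, 0, 1)
     R0 -= 4·R3  ⇒  (1, 0, 0, 0)
     R1 -= 3·R3  ⇒  (0, 1, 0, 0)
     R2 -= 2·R3  ⇒  (0, 0, 1, 0)

rank = 4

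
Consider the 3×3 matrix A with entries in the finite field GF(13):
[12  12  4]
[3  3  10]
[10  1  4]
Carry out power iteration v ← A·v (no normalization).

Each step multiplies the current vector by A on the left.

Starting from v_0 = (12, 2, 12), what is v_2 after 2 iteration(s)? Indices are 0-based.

v_2 = (3, 0, 12)

v_0 = (12, 2, 12).
v_1 = A·v_0 = (8, 6, 1).
v_2 = A·v_1 = (3, 0, 12).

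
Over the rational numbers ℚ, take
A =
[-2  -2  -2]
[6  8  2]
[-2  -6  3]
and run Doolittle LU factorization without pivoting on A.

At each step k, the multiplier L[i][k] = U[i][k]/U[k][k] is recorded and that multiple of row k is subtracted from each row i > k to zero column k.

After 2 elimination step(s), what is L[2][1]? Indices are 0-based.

k=0: U[0][0]=-2
  eliminate (1,0): mult=-3, new row 1: (0, 2, -4); set L[1][0]=-3
  eliminate (2,0): mult=1, new row 2: (0, -4, 5); set L[2][0]=1
k=1: U[1][1]=2
  eliminate (2,1): mult=-2, new row 2: (0, 0, -3); set L[2][1]=-2

L[2][1] = -2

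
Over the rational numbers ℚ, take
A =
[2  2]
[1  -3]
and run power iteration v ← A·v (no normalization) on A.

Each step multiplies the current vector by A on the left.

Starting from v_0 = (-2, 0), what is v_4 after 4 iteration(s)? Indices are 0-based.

v_0 = (-2, 0).
v_1 = A·v_0 = (-4, -2).
v_2 = A·v_1 = (-12, 2).
v_3 = A·v_2 = (-20, -18).
v_4 = A·v_3 = (-76, 34).

v_4 = (-76, 34)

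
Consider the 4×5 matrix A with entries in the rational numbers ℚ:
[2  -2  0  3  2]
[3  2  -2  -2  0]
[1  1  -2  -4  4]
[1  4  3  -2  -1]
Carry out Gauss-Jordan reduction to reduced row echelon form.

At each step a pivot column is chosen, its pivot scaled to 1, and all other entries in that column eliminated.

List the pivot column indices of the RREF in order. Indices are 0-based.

step 1: normalize row 0 (÷2) = (1, -1, 0, 3/2, 1)
  row 1: subtract 3×row0 = (0, 5, -2, -13/2, -3)
  row 2: subtract 1×row0 = (0, 2, -2, -11/2, 3)
  row 3: subtract 1×row0 = (0, 5, 3, -7/2, -2)
step 2: normalize row 1 (÷5) = (0, 1, -2/5, -13/10, -3/5)
  row 0: subtract -1×row1 = (1, 0, -2/5, 1/5, 2/5)
  row 2: subtract 2×row1 = (0, 0, -6/5, -29/10, 21/5)
  row 3: subtract 5×row1 = (0, 0, 5, 3, 1)
step 3: normalize row 2 (÷-6/5) = (0, 0, 1, 29/12, -7/2)
  row 0: subtract -2/5×row2 = (1, 0, 0, 7/6, -1)
  row 1: subtract -2/5×row2 = (0, 1, 0, -1/3, -2)
  row 3: subtract 5×row2 = (0, 0, 0, -109/12, 37/2)
step 4: normalize row 3 (÷-109/12) = (0, 0, 0, 1, -222/109)
  row 0: subtract 7/6×row3 = (1, 0, 0, 0, 150/109)
  row 1: subtract -1/3×row3 = (0, 1, 0, 0, -292/109)
  row 2: subtract 29/12×row3 = (0, 0, 1, 0, 155/109)

pivot columns: 0, 1, 2, 3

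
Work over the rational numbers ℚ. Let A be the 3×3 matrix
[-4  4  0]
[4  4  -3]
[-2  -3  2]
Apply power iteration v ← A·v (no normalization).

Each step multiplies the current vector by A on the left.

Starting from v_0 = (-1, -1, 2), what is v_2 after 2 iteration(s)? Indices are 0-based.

v_2 = (-56, -83, 60)

v_0 = (-1, -1, 2).
v_1 = A·v_0 = (0, -14, 9).
v_2 = A·v_1 = (-56, -83, 60).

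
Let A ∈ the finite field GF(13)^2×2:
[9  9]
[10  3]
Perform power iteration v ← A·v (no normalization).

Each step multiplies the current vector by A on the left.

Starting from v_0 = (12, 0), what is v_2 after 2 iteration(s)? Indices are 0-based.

v_2 = (11, 10)

v_0 = (12, 0).
v_1 = A·v_0 = (4, 3).
v_2 = A·v_1 = (11, 10).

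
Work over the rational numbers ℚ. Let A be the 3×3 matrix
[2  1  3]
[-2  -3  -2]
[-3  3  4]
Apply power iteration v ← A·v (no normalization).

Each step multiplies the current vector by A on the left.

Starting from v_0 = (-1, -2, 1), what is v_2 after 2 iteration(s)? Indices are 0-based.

v_2 = (7, -18, 25)

v_0 = (-1, -2, 1).
v_1 = A·v_0 = (-1, 6, 1).
v_2 = A·v_1 = (7, -18, 25).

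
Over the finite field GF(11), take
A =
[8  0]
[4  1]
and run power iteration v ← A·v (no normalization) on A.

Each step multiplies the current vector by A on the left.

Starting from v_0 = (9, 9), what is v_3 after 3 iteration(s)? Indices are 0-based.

v_0 = (9, 9).
v_1 = A·v_0 = (6, 1).
v_2 = A·v_1 = (4, 3).
v_3 = A·v_2 = (10, 8).

v_3 = (10, 8)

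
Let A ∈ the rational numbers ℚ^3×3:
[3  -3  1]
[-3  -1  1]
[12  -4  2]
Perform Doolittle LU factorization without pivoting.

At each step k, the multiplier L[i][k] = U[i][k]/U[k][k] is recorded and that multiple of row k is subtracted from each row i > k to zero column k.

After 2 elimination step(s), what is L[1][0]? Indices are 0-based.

L[1][0] = -1

[col 0] pivot 3
  R1 -= -1*R0 → (0, -4, 2)  (L[1][0] := -1)
  R2 -= 4*R0 → (0, 8, -2)  (L[2][0] := 4)
[col 1] pivot -4
  R2 -= -2*R1 → (0, 0, 2)  (L[2][1] := -2)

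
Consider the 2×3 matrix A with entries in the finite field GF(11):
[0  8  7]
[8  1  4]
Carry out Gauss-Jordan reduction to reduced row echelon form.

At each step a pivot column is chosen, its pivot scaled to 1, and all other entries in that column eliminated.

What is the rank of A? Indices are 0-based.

pivot(0,0): swap R0↔R1
pivot(0,0)=8: scale R0 → (1, 7, 6)
pivot(1,1)=8: scale R1 → (0, 1, 5)
  clear (0,1): R0 −= (7)R1 → (1, 0, 4)

rank = 2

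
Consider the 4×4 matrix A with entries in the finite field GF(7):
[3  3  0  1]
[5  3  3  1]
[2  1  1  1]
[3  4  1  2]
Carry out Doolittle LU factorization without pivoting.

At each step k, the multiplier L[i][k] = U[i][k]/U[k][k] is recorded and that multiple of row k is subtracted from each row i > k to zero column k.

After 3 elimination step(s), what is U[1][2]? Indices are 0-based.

U[1][2] = 3

k=0: U[0][0]=3
  eliminate (1,0): mult=4, new row 1: (0, 5, 3, 4); set L[1][0]=4
  eliminate (2,0): mult=3, new row 2: (0, 6, 1, 5); set L[2][0]=3
  eliminate (3,0): mult=1, new row 3: (0, 1, 1, 1); set L[3][0]=1
k=1: U[1][1]=5
  eliminate (2,1): mult=4, new row 2: (0, 0, 3, 3); set L[2][1]=4
  eliminate (3,1): mult=3, new row 3: (0, 0, 6, 3); set L[3][1]=3
k=2: U[2][2]=3
  eliminate (3,2): mult=2, new row 3: (0, 0, 0, 4); set L[3][2]=2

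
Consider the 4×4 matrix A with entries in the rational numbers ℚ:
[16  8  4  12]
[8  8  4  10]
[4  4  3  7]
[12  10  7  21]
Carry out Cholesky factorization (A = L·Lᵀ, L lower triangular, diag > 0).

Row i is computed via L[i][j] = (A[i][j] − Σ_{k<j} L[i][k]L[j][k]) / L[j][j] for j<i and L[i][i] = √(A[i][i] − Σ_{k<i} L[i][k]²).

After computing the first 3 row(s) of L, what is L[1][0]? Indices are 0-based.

Step 1: L[0][0] = √(16) = 4.
  L[1][0] = (8) / L[0][0] = 2.
Step 2: L[1][1] = √(4) = 2.
  L[2][0] = (4) / L[0][0] = 1.
  L[2][1] = (2) / L[1][1] = 1.
Step 3: L[2][2] = √(1) = 1.

L[1][0] = 2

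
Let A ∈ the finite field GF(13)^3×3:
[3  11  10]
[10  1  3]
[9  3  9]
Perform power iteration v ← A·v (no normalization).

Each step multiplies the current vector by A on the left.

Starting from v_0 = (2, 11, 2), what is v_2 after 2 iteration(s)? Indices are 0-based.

v_0 = (2, 11, 2).
v_1 = A·v_0 = (4, 11, 4).
v_2 = A·v_1 = (4, 11, 1).

v_2 = (4, 11, 1)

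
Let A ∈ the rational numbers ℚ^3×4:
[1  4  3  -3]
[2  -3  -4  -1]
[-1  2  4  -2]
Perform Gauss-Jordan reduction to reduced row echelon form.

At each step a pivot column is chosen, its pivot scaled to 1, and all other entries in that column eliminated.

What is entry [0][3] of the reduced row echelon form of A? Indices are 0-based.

[1] R0 /= 1  ⇒  (1, 4, 3, -3)
     R1 -= 2·R0  ⇒  (0, -11, -10, 5)
     R2 -= -1·R0  ⇒  (0, 6, 7, -5)
[2] R1 /= -11  ⇒  (0, 1, 10/11, -5/11)
     R0 -= 4·R1  ⇒  (1, 0, -7/11, -13/11)
     R2 -= 6·R1  ⇒  (0, 0, 17/11, -25/11)
[3] R2 /= 17/11  ⇒  (0, 0, 1, -25/17)
     R0 -= -7/11·R2  ⇒  (1, 0, 0, -36/17)
     R1 -= 10/11·R2  ⇒  (0, 1, 0, 15/17)

M[0][3] = -36/17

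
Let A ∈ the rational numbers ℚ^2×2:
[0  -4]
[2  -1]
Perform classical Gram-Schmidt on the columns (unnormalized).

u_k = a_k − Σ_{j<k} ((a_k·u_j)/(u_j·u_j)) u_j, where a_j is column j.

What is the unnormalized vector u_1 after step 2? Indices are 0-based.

u_1 = (-4, 0)

Step 1: u_0 = a_0 = (0, 2).
Step 2: u_1 = a_1 − (-1/2)·u_0 = (-4, 0).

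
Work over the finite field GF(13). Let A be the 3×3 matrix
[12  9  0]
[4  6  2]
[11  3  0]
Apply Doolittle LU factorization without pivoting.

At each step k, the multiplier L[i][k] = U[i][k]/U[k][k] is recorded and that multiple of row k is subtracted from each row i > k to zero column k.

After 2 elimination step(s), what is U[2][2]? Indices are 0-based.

k=0: U[0][0]=12
  eliminate (1,0): mult=9, new row 1: (0, 3, 2); set L[1][0]=9
  eliminate (2,0): mult=2, new row 2: (0, 11, 0); set L[2][0]=2
k=1: U[1][1]=3
  eliminate (2,1): mult=8, new row 2: (0, 0, 10); set L[2][1]=8

U[2][2] = 10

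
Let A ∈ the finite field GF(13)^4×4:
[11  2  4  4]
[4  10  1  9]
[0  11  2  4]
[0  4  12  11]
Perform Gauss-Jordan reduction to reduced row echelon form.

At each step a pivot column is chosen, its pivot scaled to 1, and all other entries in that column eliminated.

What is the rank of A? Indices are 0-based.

rank = 4

step 1: normalize row 0 (÷11) = (1, 12, 11, 11)
  row 1: subtract 4×row0 = (0, 1, 9, 4)
step 2: normalize row 1 (÷1) = (0, 1, 9, 4)
  row 0: subtract 12×row1 = (1, 0, 7, 2)
  row 2: subtract 11×row1 = (0, 0, 7, 12)
  row 3: subtract 4×row1 = (0, 0, 2, 8)
step 3: normalize row 2 (÷7) = (0, 0, 1, 11)
  row 0: subtract 7×row2 = (1, 0, 0, 3)
  row 1: subtract 9×row2 = (0, 1, 0, 9)
  row 3: subtract 2×row2 = (0, 0, 0, 12)
step 4: normalize row 3 (÷12) = (0, 0, 0, 1)
  row 0: subtract 3×row3 = (1, 0, 0, 0)
  row 1: subtract 9×row3 = (0, 1, 0, 0)
  row 2: subtract 11×row3 = (0, 0, 1, 0)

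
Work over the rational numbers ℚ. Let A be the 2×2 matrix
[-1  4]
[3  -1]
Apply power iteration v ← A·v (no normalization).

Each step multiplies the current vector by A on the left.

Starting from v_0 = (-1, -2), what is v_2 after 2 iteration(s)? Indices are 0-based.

v_0 = (-1, -2).
v_1 = A·v_0 = (-7, -1).
v_2 = A·v_1 = (3, -20).

v_2 = (3, -20)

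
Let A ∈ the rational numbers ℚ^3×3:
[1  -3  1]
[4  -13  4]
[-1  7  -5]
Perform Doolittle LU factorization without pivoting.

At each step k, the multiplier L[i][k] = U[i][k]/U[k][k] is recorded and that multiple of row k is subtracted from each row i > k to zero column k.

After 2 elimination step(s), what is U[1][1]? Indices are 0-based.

[col 0] pivot 1
  R1 -= 4*R0 → (0, -1, 0)  (L[1][0] := 4)
  R2 -= -1*R0 → (0, 4, -4)  (L[2][0] := -1)
[col 1] pivot -1
  R2 -= -4*R1 → (0, 0, -4)  (L[2][1] := -4)

U[1][1] = -1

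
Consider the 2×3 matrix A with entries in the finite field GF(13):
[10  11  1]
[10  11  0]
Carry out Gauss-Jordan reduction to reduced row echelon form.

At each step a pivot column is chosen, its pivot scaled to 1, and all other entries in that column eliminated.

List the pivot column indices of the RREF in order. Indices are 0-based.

pivot columns: 0, 2

step 1: normalize row 0 (÷10) = (1, 5, 4)
  row 1: subtract 10×row0 = (0, 0, 12)
skip col 1 (zero from row 1)
step 2: normalize row 1 (÷12) = (0, 0, 1)
  row 0: subtract 4×row1 = (1, 5, 0)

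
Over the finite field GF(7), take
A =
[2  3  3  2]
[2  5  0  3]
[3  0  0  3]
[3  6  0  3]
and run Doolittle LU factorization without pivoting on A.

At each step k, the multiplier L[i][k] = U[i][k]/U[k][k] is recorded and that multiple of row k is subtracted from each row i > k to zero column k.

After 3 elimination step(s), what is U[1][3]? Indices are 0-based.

k=0: U[0][0]=2
  eliminate (1,0): mult=1, new row 1: (0, 2, 4, 1); set L[1][0]=1
  eliminate (2,0): mult=5, new row 2: (0, 6, 6, 0); set L[2][0]=5
  eliminate (3,0): mult=5, new row 3: (0, 5, 6, 0); set L[3][0]=5
k=1: U[1][1]=2
  eliminate (2,1): mult=3, new row 2: (0, 0, 1, 4); set L[2][1]=3
  eliminate (3,1): mult=6, new row 3: (0, 0, 3, 1); set L[3][1]=6
k=2: U[2][2]=1
  eliminate (3,2): mult=3, new row 3: (0, 0, 0, 3); set L[3][2]=3

U[1][3] = 1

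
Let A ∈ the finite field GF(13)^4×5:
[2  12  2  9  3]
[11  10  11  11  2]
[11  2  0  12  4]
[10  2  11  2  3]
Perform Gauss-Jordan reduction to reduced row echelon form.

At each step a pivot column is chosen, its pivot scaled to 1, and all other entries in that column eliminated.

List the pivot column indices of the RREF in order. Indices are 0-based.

pivot columns: 0, 1, 2, 3

step 1: normalize row 0 (÷2) = (1, 6, 1, 11, 8)
  row 1: subtract 11×row0 = (0, 9, 0, 7, 5)
  row 2: subtract 11×row0 = (0, 1, 2, 8, 7)
  row 3: subtract 10×row0 = (0, 7, 1, 9, 1)
step 2: normalize row 1 (÷9) = (0, 1, 0, 8, 2)
  row 0: subtract 6×row1 = (1, 0, 1, 2, 9)
  row 2: subtract 1×row1 = (0, 0, 2, 0, 5)
  row 3: subtract 7×row1 = (0, 0, 1, 5, 0)
step 3: normalize row 2 (÷2) = (0, 0, 1, 0, 9)
  row 0: subtract 1×row2 = (1, 0, 0, 2, 0)
  row 3: subtract 1×row2 = (0, 0, 0, 5, 4)
step 4: normalize row 3 (÷5) = (0, 0, 0, 1, 6)
  row 0: subtract 2×row3 = (1, 0, 0, 0, 1)
  row 1: subtract 8×row3 = (0, 1, 0, 0, 6)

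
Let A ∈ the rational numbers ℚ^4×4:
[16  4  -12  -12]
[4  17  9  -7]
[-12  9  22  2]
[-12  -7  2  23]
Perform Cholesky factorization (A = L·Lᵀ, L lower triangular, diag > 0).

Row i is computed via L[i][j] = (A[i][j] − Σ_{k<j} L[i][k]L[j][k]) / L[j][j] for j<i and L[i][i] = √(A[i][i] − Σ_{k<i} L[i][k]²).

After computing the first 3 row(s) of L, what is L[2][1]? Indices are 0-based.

L[2][1] = 3

Step 1: L[0][0] = √(16) = 4.
  L[1][0] = (4) / L[0][0] = 1.
Step 2: L[1][1] = √(16) = 4.
  L[2][0] = (-12) / L[0][0] = -3.
  L[2][1] = (12) / L[1][1] = 3.
Step 3: L[2][2] = √(4) = 2.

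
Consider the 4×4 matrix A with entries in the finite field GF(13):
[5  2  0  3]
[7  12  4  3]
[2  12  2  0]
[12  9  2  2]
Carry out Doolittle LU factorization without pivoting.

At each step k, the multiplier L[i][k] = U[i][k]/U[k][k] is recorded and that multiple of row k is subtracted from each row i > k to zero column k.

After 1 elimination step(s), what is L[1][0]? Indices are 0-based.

k=0: U[0][0]=5
  eliminate (1,0): mult=4, new row 1: (0, 4, 4, 4); set L[1][0]=4
  eliminate (2,0): mult=3, new row 2: (0, 6, 2, 4); set L[2][0]=3
  eliminate (3,0): mult=5, new row 3: (0, 12, 2, 0); set L[3][0]=5

L[1][0] = 4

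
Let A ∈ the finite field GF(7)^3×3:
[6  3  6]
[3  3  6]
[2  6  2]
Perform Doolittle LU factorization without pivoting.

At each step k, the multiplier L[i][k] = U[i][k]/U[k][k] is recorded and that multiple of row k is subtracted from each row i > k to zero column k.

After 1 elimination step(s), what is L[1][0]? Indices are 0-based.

k=0: U[0][0]=6
  eliminate (1,0): mult=4, new row 1: (0, 5, 3); set L[1][0]=4
  eliminate (2,0): mult=5, new row 2: (0, 5, 0); set L[2][0]=5

L[1][0] = 4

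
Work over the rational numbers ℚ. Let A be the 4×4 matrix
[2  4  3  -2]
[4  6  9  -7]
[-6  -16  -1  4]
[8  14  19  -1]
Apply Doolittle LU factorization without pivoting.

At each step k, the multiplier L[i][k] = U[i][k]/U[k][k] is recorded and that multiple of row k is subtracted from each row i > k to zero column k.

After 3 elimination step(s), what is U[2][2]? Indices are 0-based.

U[2][2] = 2

[col 0] pivot 2
  R1 -= 2*R0 → (0, -2, 3, -3)  (L[1][0] := 2)
  R2 -= -3*R0 → (0, -4, 8, -2)  (L[2][0] := -3)
  R3 -= 4*R0 → (0, -2, 7, 7)  (L[3][0] := 4)
[col 1] pivot -2
  R2 -= 2*R1 → (0, 0, 2, 4)  (L[2][1] := 2)
  R3 -= 1*R1 → (0, 0, 4, 10)  (L[3][1] := 1)
[col 2] pivot 2
  R3 -= 2*R2 → (0, 0, 0, 2)  (L[3][2] := 2)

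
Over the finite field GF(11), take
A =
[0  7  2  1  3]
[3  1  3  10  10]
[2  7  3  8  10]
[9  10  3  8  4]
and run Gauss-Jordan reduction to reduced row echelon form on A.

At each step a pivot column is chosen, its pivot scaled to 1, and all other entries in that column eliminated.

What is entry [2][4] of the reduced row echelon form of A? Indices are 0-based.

M[2][4] = 6

pivot(0,0): swap R0↔R1
pivot(0,0)=3: scale R0 → (1, 4, 1, 7, 7)
  clear (2,0): R2 −= (2)R0 → (0, 10, 1, 5, 7)
  clear (3,0): R3 −= (9)R0 → (0, 7, 5, 0, 7)
pivot(1,1)=7: scale R1 → (0, 1, 5, 8, 2)
  clear (0,1): R0 −= (4)R1 → (1, 0, 3, 8, 10)
  clear (2,1): R2 −= (10)R1 → (0, 0, 6, 2, 9)
  clear (3,1): R3 −= (7)R1 → (0, 0, 3, 10, 4)
pivot(2,2)=6: scale R2 → (0, 0, 1, 4, 7)
  clear (0,2): R0 −= (3)R2 → (1, 0, 0, 7, 0)
  clear (1,2): R1 −= (5)R2 → (0, 1, 0, 10, 0)
  clear (3,2): R3 −= (3)R2 → (0, 0, 0, 9, 5)
pivot(3,3)=9: scale R3 → (0, 0, 0, 1, 3)
  clear (0,3): R0 −= (7)R3 → (1, 0, 0, 0, 1)
  clear (1,3): R1 −= (10)R3 → (0, 1, 0, 0, 3)
  clear (2,3): R2 −= (4)R3 → (0, 0, 1, 0, 6)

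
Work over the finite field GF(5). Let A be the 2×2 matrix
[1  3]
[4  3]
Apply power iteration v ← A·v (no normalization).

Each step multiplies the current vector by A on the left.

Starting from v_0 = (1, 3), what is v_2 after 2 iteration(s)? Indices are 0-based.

v_2 = (4, 4)

v_0 = (1, 3).
v_1 = A·v_0 = (0, 3).
v_2 = A·v_1 = (4, 4).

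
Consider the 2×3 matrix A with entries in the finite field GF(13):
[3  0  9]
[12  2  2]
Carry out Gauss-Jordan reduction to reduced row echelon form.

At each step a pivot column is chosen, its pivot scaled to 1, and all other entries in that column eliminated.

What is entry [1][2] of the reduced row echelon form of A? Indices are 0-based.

[1] R0 /= 3  ⇒  (1, 0, 3)
     R1 -= 12·R0  ⇒  (0, 2, 5)
[2] R1 /= 2  ⇒  (0, 1, 9)

M[1][2] = 9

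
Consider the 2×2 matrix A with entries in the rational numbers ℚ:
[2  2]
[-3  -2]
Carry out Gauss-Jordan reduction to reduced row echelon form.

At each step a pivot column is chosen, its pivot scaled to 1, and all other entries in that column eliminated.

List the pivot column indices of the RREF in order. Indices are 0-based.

pivot columns: 0, 1

[1] R0 /= 2  ⇒  (1, 1)
     R1 -= -3·R0  ⇒  (0, 1)
[2] R1 /= 1  ⇒  (0, 1)
     R0 -= 1·R1  ⇒  (1, 0)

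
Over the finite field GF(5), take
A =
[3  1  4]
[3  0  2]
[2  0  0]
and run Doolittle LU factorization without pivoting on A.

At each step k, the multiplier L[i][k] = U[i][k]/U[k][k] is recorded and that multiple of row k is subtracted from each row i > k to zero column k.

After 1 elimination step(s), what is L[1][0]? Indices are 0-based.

L[1][0] = 1

k=0: U[0][0]=3
  eliminate (1,0): mult=1, new row 1: (0, 4, 3); set L[1][0]=1
  eliminate (2,0): mult=4, new row 2: (0, 1, 4); set L[2][0]=4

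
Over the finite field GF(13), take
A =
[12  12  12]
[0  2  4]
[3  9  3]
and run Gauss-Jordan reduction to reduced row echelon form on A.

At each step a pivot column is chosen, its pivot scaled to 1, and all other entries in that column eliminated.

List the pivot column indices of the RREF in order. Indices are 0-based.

pivot(0,0)=12: scale R0 → (1, 1, 1)
  clear (2,0): R2 −= (3)R0 → (0, 6, 0)
pivot(1,1)=2: scale R1 → (0, 1, 2)
  clear (0,1): R0 −= (1)R1 → (1, 0, 12)
  clear (2,1): R2 −= (6)R1 → (0, 0, 1)
pivot(2,2)=1: scale R2 → (0, 0, 1)
  clear (0,2): R0 −= (12)R2 → (1, 0, 0)
  clear (1,2): R1 −= (2)R2 → (0, 1, 0)

pivot columns: 0, 1, 2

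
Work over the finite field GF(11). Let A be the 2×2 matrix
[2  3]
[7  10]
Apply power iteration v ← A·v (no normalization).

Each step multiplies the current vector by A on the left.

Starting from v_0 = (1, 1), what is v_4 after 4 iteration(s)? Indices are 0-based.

v_4 = (6, 9)

v_0 = (1, 1).
v_1 = A·v_0 = (5, 6).
v_2 = A·v_1 = (6, 7).
v_3 = A·v_2 = (0, 2).
v_4 = A·v_3 = (6, 9).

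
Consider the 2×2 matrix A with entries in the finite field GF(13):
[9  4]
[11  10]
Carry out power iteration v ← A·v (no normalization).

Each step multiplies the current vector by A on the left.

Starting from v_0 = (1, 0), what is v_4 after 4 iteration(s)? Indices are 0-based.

v_0 = (1, 0).
v_1 = A·v_0 = (9, 11).
v_2 = A·v_1 = (8, 1).
v_3 = A·v_2 = (11, 7).
v_4 = A·v_3 = (10, 9).

v_4 = (10, 9)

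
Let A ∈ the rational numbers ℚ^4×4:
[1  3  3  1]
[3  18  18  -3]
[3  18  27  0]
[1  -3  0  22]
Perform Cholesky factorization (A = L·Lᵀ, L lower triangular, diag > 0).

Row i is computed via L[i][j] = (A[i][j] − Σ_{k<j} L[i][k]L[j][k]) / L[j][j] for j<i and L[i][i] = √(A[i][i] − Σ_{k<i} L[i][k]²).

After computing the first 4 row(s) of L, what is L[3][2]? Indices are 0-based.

Step 1: L[0][0] = √(1) = 1.
  L[1][0] = (3) / L[0][0] = 3.
Step 2: L[1][1] = √(9) = 3.
  L[2][0] = (3) / L[0][0] = 3.
  L[2][1] = (9) / L[1][1] = 3.
Step 3: L[2][2] = √(9) = 3.
  L[3][0] = (1) / L[0][0] = 1.
  L[3][1] = (-6) / L[1][1] = -2.
  L[3][2] = (3) / L[2][2] = 1.
Step 4: L[3][3] = √(16) = 4.

L[3][2] = 1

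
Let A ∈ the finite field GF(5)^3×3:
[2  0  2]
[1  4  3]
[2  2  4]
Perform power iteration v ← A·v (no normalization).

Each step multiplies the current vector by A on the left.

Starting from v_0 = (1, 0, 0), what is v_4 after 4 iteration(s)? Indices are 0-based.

v_0 = (1, 0, 0).
v_1 = A·v_0 = (2, 1, 2).
v_2 = A·v_1 = (3, 2, 4).
v_3 = A·v_2 = (4, 3, 1).
v_4 = A·v_3 = (0, 4, 3).

v_4 = (0, 4, 3)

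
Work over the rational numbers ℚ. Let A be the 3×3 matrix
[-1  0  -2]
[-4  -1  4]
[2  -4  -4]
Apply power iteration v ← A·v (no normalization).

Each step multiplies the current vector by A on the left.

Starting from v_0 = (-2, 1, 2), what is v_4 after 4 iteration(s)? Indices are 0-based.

v_4 = (-670, 1609, -1216)

v_0 = (-2, 1, 2).
v_1 = A·v_0 = (-2, 15, -16).
v_2 = A·v_1 = (34, -71, 0).
v_3 = A·v_2 = (-34, -65, 352).
v_4 = A·v_3 = (-670, 1609, -1216).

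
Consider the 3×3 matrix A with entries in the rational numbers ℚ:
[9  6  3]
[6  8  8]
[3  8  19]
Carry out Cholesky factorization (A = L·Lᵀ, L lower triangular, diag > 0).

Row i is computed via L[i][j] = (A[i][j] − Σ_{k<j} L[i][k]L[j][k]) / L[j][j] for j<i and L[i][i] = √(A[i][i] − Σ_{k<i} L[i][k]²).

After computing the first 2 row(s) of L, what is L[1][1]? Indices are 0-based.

L[1][1] = 2

Step 1: L[0][0] = √(9) = 3.
  L[1][0] = (6) / L[0][0] = 2.
Step 2: L[1][1] = √(4) = 2.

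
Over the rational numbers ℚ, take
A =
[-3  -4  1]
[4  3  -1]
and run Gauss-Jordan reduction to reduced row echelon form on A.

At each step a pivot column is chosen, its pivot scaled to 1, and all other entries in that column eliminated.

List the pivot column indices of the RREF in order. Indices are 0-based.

pivot(0,0)=-3: scale R0 → (1, 4/3, -1/3)
  clear (1,0): R1 −= (4)R0 → (0, -7/3, 1/3)
pivot(1,1)=-7/3: scale R1 → (0, 1, -1/7)
  clear (0,1): R0 −= (4/3)R1 → (1, 0, -1/7)

pivot columns: 0, 1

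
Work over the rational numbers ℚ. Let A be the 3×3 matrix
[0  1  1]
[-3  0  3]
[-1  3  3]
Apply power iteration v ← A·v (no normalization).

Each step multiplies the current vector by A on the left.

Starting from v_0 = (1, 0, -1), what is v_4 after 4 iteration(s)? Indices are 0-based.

v_0 = (1, 0, -1).
v_1 = A·v_0 = (-1, -6, -4).
v_2 = A·v_1 = (-10, -9, -29).
v_3 = A·v_2 = (-38, -57, -104).
v_4 = A·v_3 = (-161, -198, -445).

v_4 = (-161, -198, -445)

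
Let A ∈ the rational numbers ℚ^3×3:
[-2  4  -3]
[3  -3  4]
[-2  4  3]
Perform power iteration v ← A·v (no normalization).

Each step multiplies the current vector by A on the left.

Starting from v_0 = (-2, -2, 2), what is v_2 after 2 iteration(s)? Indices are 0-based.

v_0 = (-2, -2, 2).
v_1 = A·v_0 = (-10, 8, 2).
v_2 = A·v_1 = (46, -46, 58).

v_2 = (46, -46, 58)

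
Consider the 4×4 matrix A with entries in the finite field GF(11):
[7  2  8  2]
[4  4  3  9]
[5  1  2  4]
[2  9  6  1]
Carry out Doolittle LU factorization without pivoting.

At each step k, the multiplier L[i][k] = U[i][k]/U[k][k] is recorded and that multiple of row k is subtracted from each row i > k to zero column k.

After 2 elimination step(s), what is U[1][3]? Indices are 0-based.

U[1][3] = 0

k=0: U[0][0]=7
  eliminate (1,0): mult=10, new row 1: (0, 6, 0, 0); set L[1][0]=10
  eliminate (2,0): mult=7, new row 2: (0, 9, 1, 1); set L[2][0]=7
  eliminate (3,0): mult=5, new row 3: (0, 10, 10, 2); set L[3][0]=5
k=1: U[1][1]=6
  eliminate (2,1): mult=7, new row 2: (0, 0, 1, 1); set L[2][1]=7
  eliminate (3,1): mult=9, new row 3: (0, 0, 10, 2); set L[3][1]=9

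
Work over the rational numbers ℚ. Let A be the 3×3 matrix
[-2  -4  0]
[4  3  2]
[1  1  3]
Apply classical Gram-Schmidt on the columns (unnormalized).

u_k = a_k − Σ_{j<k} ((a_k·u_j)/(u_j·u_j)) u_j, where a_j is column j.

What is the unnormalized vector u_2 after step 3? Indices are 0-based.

u_2 = (26/105, -52/105, 52/21)

Step 1: u_0 = a_0 = (-2, 4, 1).
Step 2: u_1 = a_1 − (1)·u_0 = (-2, -1, 0).
Step 3: u_2 = a_2 − (11/21)·u_0 − (-2/5)·u_1 = (26/105, -52/105, 52/21).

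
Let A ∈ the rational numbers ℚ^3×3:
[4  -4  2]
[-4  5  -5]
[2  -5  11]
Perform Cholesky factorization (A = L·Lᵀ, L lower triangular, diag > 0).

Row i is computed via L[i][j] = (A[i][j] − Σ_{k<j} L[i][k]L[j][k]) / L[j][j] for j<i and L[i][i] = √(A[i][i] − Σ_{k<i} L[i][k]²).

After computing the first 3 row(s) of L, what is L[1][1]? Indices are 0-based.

L[1][1] = 1

Step 1: L[0][0] = √(4) = 2.
  L[1][0] = (-4) / L[0][0] = -2.
Step 2: L[1][1] = √(1) = 1.
  L[2][0] = (2) / L[0][0] = 1.
  L[2][1] = (-3) / L[1][1] = -3.
Step 3: L[2][2] = √(1) = 1.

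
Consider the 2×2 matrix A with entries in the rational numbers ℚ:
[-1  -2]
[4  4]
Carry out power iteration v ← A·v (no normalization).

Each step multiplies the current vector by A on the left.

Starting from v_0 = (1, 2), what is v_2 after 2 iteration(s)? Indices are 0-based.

v_2 = (-19, 28)

v_0 = (1, 2).
v_1 = A·v_0 = (-5, 12).
v_2 = A·v_1 = (-19, 28).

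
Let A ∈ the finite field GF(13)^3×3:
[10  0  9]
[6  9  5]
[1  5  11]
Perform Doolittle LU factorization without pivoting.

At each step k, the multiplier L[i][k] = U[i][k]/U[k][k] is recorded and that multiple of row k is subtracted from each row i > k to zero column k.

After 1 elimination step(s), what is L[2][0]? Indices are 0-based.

L[2][0] = 4

[col 0] pivot 10
  R1 -= 11*R0 → (0, 9, 10)  (L[1][0] := 11)
  R2 -= 4*R0 → (0, 5, 1)  (L[2][0] := 4)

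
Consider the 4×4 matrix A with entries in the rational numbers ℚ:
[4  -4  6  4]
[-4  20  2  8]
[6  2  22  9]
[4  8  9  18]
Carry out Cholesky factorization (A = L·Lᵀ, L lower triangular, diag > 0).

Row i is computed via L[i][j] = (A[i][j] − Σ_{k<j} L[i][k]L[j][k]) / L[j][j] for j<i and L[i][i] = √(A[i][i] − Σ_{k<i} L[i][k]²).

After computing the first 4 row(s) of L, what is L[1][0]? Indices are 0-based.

L[1][0] = -2

Step 1: L[0][0] = √(4) = 2.
  L[1][0] = (-4) / L[0][0] = -2.
Step 2: L[1][1] = √(16) = 4.
  L[2][0] = (6) / L[0][0] = 3.
  L[2][1] = (8) / L[1][1] = 2.
Step 3: L[2][2] = √(9) = 3.
  L[3][0] = (4) / L[0][0] = 2.
  L[3][1] = (12) / L[1][1] = 3.
  L[3][2] = (-3) / L[2][2] = -1.
Step 4: L[3][3] = √(4) = 2.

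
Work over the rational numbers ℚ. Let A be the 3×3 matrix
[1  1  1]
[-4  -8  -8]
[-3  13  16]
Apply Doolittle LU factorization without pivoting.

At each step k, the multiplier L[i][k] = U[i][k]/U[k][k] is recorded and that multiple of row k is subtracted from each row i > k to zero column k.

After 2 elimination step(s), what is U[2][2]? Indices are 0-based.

[col 0] pivot 1
  R1 -= -4*R0 → (0, -4, -4)  (L[1][0] := -4)
  R2 -= -3*R0 → (0, 16, 19)  (L[2][0] := -3)
[col 1] pivot -4
  R2 -= -4*R1 → (0, 0, 3)  (L[2][1] := -4)

U[2][2] = 3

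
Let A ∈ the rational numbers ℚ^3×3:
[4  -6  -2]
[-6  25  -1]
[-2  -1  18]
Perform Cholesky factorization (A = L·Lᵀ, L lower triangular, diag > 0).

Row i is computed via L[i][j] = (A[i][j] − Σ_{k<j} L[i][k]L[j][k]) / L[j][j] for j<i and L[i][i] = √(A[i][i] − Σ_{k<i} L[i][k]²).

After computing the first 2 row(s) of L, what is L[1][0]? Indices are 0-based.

Step 1: L[0][0] = √(4) = 2.
  L[1][0] = (-6) / L[0][0] = -3.
Step 2: L[1][1] = √(16) = 4.

L[1][0] = -3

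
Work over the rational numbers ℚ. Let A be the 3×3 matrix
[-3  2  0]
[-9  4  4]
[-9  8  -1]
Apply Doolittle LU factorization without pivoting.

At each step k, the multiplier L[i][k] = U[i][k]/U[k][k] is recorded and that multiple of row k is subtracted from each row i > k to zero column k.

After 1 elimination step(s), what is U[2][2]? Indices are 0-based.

Step 1: pivot at (0,0) is -3.
  row1 ← row1 − (3)·row0  ⇒  L[1][0]=3, U row1=(0, -2, 4)
  row2 ← row2 − (3)·row0  ⇒  L[2][0]=3, U row2=(0, 2, -1)

U[2][2] = -1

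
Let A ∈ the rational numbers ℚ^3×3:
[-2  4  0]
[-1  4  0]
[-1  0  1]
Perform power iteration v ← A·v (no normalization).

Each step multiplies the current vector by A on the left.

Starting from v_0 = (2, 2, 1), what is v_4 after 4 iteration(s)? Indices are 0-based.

v_0 = (2, 2, 1).
v_1 = A·v_0 = (4, 6, -1).
v_2 = A·v_1 = (16, 20, -5).
v_3 = A·v_2 = (48, 64, -21).
v_4 = A·v_3 = (160, 208, -69).

v_4 = (160, 208, -69)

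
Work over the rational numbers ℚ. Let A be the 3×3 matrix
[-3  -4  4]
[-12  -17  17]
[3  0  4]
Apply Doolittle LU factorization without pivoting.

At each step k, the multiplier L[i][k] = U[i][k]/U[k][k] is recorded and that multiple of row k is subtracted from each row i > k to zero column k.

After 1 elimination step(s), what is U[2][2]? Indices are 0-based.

k=0: U[0][0]=-3
  eliminate (1,0): mult=4, new row 1: (0, -1, 1); set L[1][0]=4
  eliminate (2,0): mult=-1, new row 2: (0, -4, 8); set L[2][0]=-1

U[2][2] = 8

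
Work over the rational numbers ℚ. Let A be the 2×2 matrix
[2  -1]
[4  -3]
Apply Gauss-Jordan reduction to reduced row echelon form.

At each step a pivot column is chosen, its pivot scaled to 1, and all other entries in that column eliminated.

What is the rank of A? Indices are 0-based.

[1] R0 /= 2  ⇒  (1, -1/2)
     R1 -= 4·R0  ⇒  (0, -1)
[2] R1 /= -1  ⇒  (0, 1)
     R0 -= -1/2·R1  ⇒  (1, 0)

rank = 2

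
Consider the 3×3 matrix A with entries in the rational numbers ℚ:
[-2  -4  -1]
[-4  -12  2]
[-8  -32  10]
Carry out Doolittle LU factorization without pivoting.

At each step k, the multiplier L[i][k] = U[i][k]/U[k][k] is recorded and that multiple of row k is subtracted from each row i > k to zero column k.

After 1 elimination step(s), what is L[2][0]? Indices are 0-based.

[col 0] pivot -2
  R1 -= 2*R0 → (0, -4, 4)  (L[1][0] := 2)
  R2 -= 4*R0 → (0, -16, 14)  (L[2][0] := 4)

L[2][0] = 4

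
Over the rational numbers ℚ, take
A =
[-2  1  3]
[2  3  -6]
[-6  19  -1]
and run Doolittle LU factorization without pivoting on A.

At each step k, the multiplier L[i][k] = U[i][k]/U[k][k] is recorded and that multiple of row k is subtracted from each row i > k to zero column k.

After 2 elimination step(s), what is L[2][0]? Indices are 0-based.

[col 0] pivot -2
  R1 -= -1*R0 → (0, 4, -3)  (L[1][0] := -1)
  R2 -= 3*R0 → (0, 16, -10)  (L[2][0] := 3)
[col 1] pivot 4
  R2 -= 4*R1 → (0, 0, 2)  (L[2][1] := 4)

L[2][0] = 3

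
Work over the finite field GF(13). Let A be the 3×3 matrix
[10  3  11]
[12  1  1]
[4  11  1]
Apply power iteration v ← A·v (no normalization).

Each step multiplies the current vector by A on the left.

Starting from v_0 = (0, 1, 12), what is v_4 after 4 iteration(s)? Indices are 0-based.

v_0 = (0, 1, 12).
v_1 = A·v_0 = (5, 0, 10).
v_2 = A·v_1 = (4, 5, 4).
v_3 = A·v_2 = (8, 5, 10).
v_4 = A·v_3 = (10, 7, 6).

v_4 = (10, 7, 6)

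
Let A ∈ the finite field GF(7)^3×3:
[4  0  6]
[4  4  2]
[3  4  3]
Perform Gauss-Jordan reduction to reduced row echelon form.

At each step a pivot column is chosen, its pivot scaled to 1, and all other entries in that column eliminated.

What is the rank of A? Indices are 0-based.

rank = 3

pivot(0,0)=4: scale R0 → (1, 0, 5)
  clear (1,0): R1 −= (4)R0 → (0, 4, 3)
  clear (2,0): R2 −= (3)R0 → (0, 4, 2)
pivot(1,1)=4: scale R1 → (0, 1, 6)
  clear (2,1): R2 −= (4)R1 → (0, 0, 6)
pivot(2,2)=6: scale R2 → (0, 0, 1)
  clear (0,2): R0 −= (5)R2 → (1, 0, 0)
  clear (1,2): R1 −= (6)R2 → (0, 1, 0)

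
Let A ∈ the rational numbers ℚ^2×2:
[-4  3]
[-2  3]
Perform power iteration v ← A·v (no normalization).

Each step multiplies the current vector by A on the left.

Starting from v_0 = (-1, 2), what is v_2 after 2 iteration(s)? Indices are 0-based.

v_2 = (-16, 4)

v_0 = (-1, 2).
v_1 = A·v_0 = (10, 8).
v_2 = A·v_1 = (-16, 4).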